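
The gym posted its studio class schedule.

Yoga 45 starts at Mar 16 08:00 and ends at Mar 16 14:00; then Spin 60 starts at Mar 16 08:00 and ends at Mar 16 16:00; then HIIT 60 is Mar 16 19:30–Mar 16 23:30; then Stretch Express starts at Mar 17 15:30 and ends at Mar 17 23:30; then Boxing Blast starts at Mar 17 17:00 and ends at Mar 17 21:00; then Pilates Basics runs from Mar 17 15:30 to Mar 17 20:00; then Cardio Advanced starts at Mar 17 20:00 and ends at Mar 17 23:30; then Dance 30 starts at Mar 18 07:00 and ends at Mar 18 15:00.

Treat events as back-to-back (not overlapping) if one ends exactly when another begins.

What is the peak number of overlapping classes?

3

Sweep the timeline, counting +1 at each start and −1 at each end (ends before starts at a tie):
Mar 16 08:00 start Spin 60 → 1
Mar 16 08:00 start Yoga 45 → 2
Mar 16 14:00 end Yoga 45 → 1
Mar 16 16:00 end Spin 60 → 0
Mar 16 19:30 start HIIT 60 → 1
Mar 16 23:30 end HIIT 60 → 0
Mar 17 15:30 start Pilates Basics → 1
Mar 17 15:30 start Stretch Express → 2
Mar 17 17:00 start Boxing Blast → 3
Mar 17 20:00 end Pilates Basics → 2
Mar 17 20:00 start Cardio Advanced → 3
Mar 17 21:00 end Boxing Blast → 2
Mar 17 23:30 end Cardio Advanced → 1
Mar 17 23:30 end Stretch Express → 0
Mar 18 07:00 start Dance 30 → 1
Mar 18 15:00 end Dance 30 → 0
Peak is 3, at Mar 17 17:00 (Boxing Blast, Pilates Basics, Stretch Express).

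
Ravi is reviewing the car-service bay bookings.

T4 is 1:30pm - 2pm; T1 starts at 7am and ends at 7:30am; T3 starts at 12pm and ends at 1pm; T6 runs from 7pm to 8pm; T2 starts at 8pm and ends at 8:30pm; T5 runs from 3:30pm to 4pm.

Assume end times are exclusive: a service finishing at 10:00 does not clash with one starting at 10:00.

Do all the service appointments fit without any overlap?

Yes

Check each pair: they overlap iff neither finishes before the other starts.
Sorted by start: T1, T3, T4, T5, T6, T2.
T3 starts after T1 ends, so nothing later overlaps T1 either.
T4 starts after T3 ends, so nothing later overlaps T3 either.
T5 starts after T4 ends, so nothing later overlaps T4 either.
T6 starts after T5 ends, so nothing later overlaps T5 either.
T2 starts exactly when T6 ends (back-to-back, no overlap).
Every pair is clear; the schedule has no overlaps.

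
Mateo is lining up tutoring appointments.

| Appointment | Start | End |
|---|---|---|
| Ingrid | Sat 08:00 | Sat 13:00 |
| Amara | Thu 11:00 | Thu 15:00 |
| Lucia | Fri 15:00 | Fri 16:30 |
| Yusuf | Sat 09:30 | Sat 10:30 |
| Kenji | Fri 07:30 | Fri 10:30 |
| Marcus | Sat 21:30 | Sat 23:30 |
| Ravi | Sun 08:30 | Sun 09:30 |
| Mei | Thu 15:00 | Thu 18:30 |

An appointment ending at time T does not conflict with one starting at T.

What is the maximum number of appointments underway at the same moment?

Sweep the timeline, counting +1 at each start and −1 at each end (ends before starts at a tie):
Thu 11:00 start Amara → 1
Thu 15:00 end Amara → 0
Thu 15:00 start Mei → 1
Thu 18:30 end Mei → 0
Fri 07:30 start Kenji → 1
Fri 10:30 end Kenji → 0
Fri 15:00 start Lucia → 1
Fri 16:30 end Lucia → 0
Sat 08:00 start Ingrid → 1
Sat 09:30 start Yusuf → 2
Sat 10:30 end Yusuf → 1
Sat 13:00 end Ingrid → 0
Sat 21:30 start Marcus → 1
Sat 23:30 end Marcus → 0
Sun 08:30 start Ravi → 1
Sun 09:30 end Ravi → 0
Peak is 2, at Sat 09:30 (Ingrid, Yusuf).

2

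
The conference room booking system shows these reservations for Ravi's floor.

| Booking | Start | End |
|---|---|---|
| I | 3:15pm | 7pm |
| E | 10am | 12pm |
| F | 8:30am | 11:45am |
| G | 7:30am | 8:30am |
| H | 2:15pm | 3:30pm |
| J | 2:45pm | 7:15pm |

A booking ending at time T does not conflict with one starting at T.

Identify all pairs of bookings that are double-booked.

E & F, H & I, H & J, I & J

Sorted by start: G, F, E, H, J, I.
F starts exactly when G ends (back-to-back, no overlap), so G has no further overlaps.
E starts before F ends → F and E overlap.
H starts after F ends, so F has no further overlaps.
H starts after E ends, so E has no further overlaps.
J starts before H ends → H and J overlap.
I starts before H ends → H and I overlap.
I starts before J ends → J and I overlap.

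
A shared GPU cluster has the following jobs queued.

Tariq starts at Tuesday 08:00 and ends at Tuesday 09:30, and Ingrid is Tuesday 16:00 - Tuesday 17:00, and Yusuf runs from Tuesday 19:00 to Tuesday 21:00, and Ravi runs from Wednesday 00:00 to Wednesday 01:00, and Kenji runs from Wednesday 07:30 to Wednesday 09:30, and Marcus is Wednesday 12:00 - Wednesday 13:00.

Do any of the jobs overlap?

Sorted by start: Tariq, Ingrid, Yusuf, Ravi, Kenji, Marcus.
Ingrid starts after Tariq ends; Tariq is clear from here.
Yusuf starts after Ingrid ends; Ingrid is clear from here.
Ravi starts after Yusuf ends; Yusuf is clear from here.
Kenji starts after Ravi ends; Ravi is clear from here.
Marcus starts after Kenji ends.
Every pair is clear; the schedule has no overlaps.

No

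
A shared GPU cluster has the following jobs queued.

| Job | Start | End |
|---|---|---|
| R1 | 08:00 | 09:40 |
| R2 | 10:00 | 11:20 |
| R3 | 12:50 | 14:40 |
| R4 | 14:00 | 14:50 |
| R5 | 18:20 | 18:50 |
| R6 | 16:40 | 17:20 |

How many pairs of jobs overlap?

1

Sorted by start: R1, R2, R3, R4, R6, R5.
R2 starts after R1 ends — done with R1.
R3 starts after R2 ends — done with R2.
R4 starts before R3 ends → R3 and R4 overlap.
R6 starts after R3 ends — done with R3.
R6 starts after R4 ends — done with R4.
R5 starts after R6 ends.
Overlapping pairs: R3 & R4 — 1 in total.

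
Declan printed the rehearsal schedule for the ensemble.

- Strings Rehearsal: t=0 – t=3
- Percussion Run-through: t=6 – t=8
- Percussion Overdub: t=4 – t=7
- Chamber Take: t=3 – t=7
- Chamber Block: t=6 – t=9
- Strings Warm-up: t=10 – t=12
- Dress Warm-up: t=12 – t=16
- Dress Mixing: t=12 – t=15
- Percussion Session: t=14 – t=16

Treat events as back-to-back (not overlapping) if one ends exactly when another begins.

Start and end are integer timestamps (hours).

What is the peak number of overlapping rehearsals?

4

Walk through starts and ends in time order (an end at T is processed before a start at T):
t=0 start Strings Rehearsal → 1
t=3 end Strings Rehearsal → 0
t=3 start Chamber Take → 1
t=4 start Percussion Overdub → 2
t=6 start Chamber Block → 3
t=6 start Percussion Run-through → 4
t=7 end Chamber Take → 3
t=7 end Percussion Overdub → 2
t=8 end Percussion Run-through → 1
t=9 end Chamber Block → 0
t=10 start Strings Warm-up → 1
t=12 end Strings Warm-up → 0
t=12 start Dress Mixing → 1
t=12 start Dress Warm-up → 2
t=14 start Percussion Session → 3
t=15 end Dress Mixing → 2
t=16 end Dress Warm-up → 1
t=16 end Percussion Session → 0
Peak is 4, at t=6 (Chamber Block, Chamber Take, Percussion Overdub, Percussion Run-through).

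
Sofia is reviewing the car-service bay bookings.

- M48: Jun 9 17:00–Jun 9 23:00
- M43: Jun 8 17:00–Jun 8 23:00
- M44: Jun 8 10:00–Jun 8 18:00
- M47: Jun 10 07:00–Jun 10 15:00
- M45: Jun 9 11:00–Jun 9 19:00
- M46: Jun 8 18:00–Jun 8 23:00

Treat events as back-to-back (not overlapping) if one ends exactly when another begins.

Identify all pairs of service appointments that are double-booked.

M43 & M44, M43 & M46, M45 & M48

Sorted by start: M44, M43, M46, M45, M48, M47.
M43 starts before M44 ends → M44 and M43 overlap.
M46 starts exactly when M44 ends (back-to-back, no overlap), so M44 has no further overlaps.
M46 starts before M43 ends → M43 and M46 overlap.
M45 starts after M43 ends, so M43 has no further overlaps.
M45 starts after M46 ends, so M46 has no further overlaps.
M48 starts before M45 ends → M45 and M48 overlap.
M47 starts after M45 ends.
M47 starts after M48 ends.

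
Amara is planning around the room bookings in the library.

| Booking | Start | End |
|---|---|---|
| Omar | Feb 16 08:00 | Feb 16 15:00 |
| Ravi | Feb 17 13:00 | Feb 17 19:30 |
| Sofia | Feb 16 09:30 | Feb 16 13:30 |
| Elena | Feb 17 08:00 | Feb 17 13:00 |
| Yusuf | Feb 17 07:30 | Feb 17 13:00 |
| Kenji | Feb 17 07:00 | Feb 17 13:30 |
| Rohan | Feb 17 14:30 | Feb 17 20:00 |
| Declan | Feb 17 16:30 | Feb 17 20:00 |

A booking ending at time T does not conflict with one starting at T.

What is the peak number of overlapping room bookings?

Sort all start/end points and keep a running count:
Feb 16 08:00 start Omar → 1
Feb 16 09:30 start Sofia → 2
Feb 16 13:30 end Sofia → 1
Feb 16 15:00 end Omar → 0
Feb 17 07:00 start Kenji → 1
Feb 17 07:30 start Yusuf → 2
Feb 17 08:00 start Elena → 3
Feb 17 13:00 end Elena → 2
Feb 17 13:00 end Yusuf → 1
Feb 17 13:00 start Ravi → 2
Feb 17 13:30 end Kenji → 1
Feb 17 14:30 start Rohan → 2
Feb 17 16:30 start Declan → 3
Feb 17 19:30 end Ravi → 2
Feb 17 20:00 end Declan → 1
Feb 17 20:00 end Rohan → 0
Peak is 3, at Feb 17 08:00 (Elena, Kenji, Yusuf).

3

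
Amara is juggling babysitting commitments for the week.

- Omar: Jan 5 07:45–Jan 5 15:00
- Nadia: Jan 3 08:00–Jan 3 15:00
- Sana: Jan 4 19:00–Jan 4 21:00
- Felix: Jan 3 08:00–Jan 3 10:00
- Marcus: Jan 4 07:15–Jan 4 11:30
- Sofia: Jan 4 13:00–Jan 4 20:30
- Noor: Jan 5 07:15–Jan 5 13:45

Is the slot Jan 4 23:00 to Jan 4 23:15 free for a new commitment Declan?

Yes — the slot is free

Nadia: ends Jan 3 15:00 at or before Declan starts Jan 4 23:00 → clear.
Felix: ends Jan 3 10:00 at or before Declan starts Jan 4 23:00 → clear.
Marcus: ends Jan 4 11:30 at or before Declan starts Jan 4 23:00 → clear.
Sofia: ends Jan 4 20:30 at or before Declan starts Jan 4 23:00 → clear.
Sana: ends Jan 4 21:00 at or before Declan starts Jan 4 23:00 → clear.
Noor: starts Jan 5 07:15 at or after Declan ends Jan 4 23:15 → clear.
Omar: starts Jan 5 07:45 at or after Declan ends Jan 4 23:15 → clear.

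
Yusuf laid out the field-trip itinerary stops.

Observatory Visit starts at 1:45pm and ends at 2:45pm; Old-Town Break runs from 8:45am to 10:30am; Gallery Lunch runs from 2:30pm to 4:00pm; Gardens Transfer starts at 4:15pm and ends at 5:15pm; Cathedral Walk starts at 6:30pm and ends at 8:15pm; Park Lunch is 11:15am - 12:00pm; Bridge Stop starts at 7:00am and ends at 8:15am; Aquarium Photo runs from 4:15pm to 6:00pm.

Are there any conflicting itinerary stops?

Yes

Sorted by start: Bridge Stop, Old-Town Break, Park Lunch, Observatory Visit, Gallery Lunch, Aquarium Photo, Gardens Transfer, Cathedral Walk.
Old-Town Break starts after Bridge Stop ends, so nothing later overlaps Bridge Stop either.
Park Lunch starts after Old-Town Break ends, so nothing later overlaps Old-Town Break either.
Observatory Visit starts after Park Lunch ends, so nothing later overlaps Park Lunch either.
Gallery Lunch starts before Observatory Visit ends → Observatory Visit and Gallery Lunch overlap.
That's a conflict, so the schedule is not conflict-free.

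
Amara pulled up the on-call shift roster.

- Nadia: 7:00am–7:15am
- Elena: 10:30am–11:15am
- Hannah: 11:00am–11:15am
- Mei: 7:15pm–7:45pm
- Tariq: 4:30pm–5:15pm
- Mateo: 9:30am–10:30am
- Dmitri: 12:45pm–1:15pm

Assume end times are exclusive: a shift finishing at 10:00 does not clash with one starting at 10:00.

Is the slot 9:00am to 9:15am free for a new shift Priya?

Nadia: ends 7:15am at or before Priya starts 9:00am → clear.
Mateo: starts 9:30am at or after Priya ends 9:15am → clear.
Elena: starts 10:30am at or after Priya ends 9:15am → clear.
Hannah: starts 11:00am at or after Priya ends 9:15am → clear.
Dmitri: starts 12:45pm at or after Priya ends 9:15am → clear.
Tariq: starts 4:30pm at or after Priya ends 9:15am → clear.
Mei: starts 7:15pm at or after Priya ends 9:15am → clear.

Yes — the slot is free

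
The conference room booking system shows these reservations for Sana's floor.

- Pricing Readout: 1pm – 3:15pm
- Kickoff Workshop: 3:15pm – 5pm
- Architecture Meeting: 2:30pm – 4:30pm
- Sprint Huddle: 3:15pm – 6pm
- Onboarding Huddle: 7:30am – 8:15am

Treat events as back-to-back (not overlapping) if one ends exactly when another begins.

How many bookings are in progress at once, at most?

3

Sweep the timeline, counting +1 at each start and −1 at each end (ends before starts at a tie):
7:30am start Onboarding Huddle → 1
8:15am end Onboarding Huddle → 0
1pm start Pricing Readout → 1
2:30pm start Architecture Meeting → 2
3:15pm end Pricing Readout → 1
3:15pm start Kickoff Workshop → 2
3:15pm start Sprint Huddle → 3
4:30pm end Architecture Meeting → 2
5pm end Kickoff Workshop → 1
6pm end Sprint Huddle → 0
Peak is 3, at 3:15pm (Architecture Meeting, Kickoff Workshop, Sprint Huddle).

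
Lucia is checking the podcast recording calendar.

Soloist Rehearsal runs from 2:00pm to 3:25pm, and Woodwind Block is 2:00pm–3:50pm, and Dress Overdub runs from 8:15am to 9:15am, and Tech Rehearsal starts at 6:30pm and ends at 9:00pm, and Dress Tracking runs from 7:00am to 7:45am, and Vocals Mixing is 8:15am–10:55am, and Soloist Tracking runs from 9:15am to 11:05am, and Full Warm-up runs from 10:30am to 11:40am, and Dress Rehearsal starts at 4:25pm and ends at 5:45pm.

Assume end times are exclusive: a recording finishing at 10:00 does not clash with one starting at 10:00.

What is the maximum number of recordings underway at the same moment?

3

Walk through starts and ends in time order (an end at T is processed before a start at T):
7:00am start Dress Tracking → 1
7:45am end Dress Tracking → 0
8:15am start Dress Overdub → 1
8:15am start Vocals Mixing → 2
9:15am end Dress Overdub → 1
9:15am start Soloist Tracking → 2
10:30am start Full Warm-up → 3
10:55am end Vocals Mixing → 2
11:05am end Soloist Tracking → 1
11:40am end Full Warm-up → 0
2:00pm start Soloist Rehearsal → 1
2:00pm start Woodwind Block → 2
3:25pm end Soloist Rehearsal → 1
3:50pm end Woodwind Block → 0
4:25pm start Dress Rehearsal → 1
5:45pm end Dress Rehearsal → 0
6:30pm start Tech Rehearsal → 1
9:00pm end Tech Rehearsal → 0
Peak is 3, at 10:30am (Full Warm-up, Soloist Tracking, Vocals Mixing).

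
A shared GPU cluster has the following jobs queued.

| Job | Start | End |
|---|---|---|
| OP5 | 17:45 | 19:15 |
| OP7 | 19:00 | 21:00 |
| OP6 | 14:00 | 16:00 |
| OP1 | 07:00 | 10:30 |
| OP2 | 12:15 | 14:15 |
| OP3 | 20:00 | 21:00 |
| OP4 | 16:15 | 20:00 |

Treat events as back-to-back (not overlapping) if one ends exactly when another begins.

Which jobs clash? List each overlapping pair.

OP2 & OP6, OP3 & OP7, OP4 & OP5, OP4 & OP7, OP5 & OP7

Sorted by start: OP1, OP2, OP6, OP4, OP5, OP7, OP3.
OP2 starts after OP1 ends — done with OP1.
OP6 starts before OP2 ends → OP2 and OP6 overlap.
OP4 starts after OP2 ends — done with OP2.
OP4 starts after OP6 ends — done with OP6.
OP5 starts before OP4 ends → OP4 and OP5 overlap.
OP7 starts before OP4 ends → OP4 and OP7 overlap.
OP3 starts exactly when OP4 ends (back-to-back, no overlap).
OP7 starts before OP5 ends → OP5 and OP7 overlap.
OP3 starts after OP5 ends.
OP3 starts before OP7 ends → OP7 and OP3 overlap.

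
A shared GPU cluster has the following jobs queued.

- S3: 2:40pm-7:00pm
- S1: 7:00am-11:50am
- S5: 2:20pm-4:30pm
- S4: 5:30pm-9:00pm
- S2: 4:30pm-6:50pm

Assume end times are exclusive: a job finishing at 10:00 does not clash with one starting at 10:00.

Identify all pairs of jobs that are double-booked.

S2 & S3, S2 & S4, S3 & S4, S3 & S5

Sorted by start: S1, S5, S3, S2, S4.
S5 starts after S1 ends, so nothing later overlaps S1 either.
S3 starts before S5 ends → S5 and S3 overlap.
S2 starts exactly when S5 ends (back-to-back, no overlap), so nothing later overlaps S5 either.
S2 starts before S3 ends → S3 and S2 overlap.
S4 starts before S3 ends → S3 and S4 overlap.
S4 starts before S2 ends → S2 and S4 overlap.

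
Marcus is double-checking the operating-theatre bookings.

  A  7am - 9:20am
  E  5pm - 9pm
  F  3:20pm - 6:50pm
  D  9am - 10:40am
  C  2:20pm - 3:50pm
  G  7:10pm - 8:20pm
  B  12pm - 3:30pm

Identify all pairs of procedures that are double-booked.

A & D, B & C, B & F, C & F, E & F, E & G

Sorted by start: A, D, B, C, F, E, G.
D starts before A ends → A and D overlap.
B starts after A ends, so nothing later overlaps A either.
B starts after D ends, so nothing later overlaps D either.
C starts before B ends → B and C overlap.
F starts before B ends → B and F overlap.
E starts after B ends, so nothing later overlaps B either.
F starts before C ends → C and F overlap.
E starts after C ends, so nothing later overlaps C either.
E starts before F ends → F and E overlap.
G starts after F ends.
G starts before E ends → E and G overlap.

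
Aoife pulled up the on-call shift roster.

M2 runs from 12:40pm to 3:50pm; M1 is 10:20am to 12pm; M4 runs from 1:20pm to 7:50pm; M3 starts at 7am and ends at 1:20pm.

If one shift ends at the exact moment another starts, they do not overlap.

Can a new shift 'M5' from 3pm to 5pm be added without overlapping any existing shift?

M3: ends 1:20pm at or before M5 starts 3pm → clear.
M1: ends 12pm at or before M5 starts 3pm → clear.
M2: starts 12:40pm before M5 ends 5pm, and ends 3:50pm after M5 starts 3pm → overlap.
M4: starts 1:20pm before M5 ends 5pm, and ends 7:50pm after M5 starts 3pm → overlap.
M5 overlaps M2, M4.

No — it overlaps M2, M4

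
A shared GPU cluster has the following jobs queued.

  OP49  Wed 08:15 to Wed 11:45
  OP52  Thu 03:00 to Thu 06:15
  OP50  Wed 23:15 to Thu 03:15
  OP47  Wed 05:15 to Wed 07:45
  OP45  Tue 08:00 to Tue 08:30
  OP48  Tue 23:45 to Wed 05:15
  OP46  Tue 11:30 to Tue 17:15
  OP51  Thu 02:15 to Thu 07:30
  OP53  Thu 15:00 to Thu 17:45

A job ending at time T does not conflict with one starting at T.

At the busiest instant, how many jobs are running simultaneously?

Walk through starts and ends in time order (an end at T is processed before a start at T):
Tue 08:00 start OP45 → 1
Tue 08:30 end OP45 → 0
Tue 11:30 start OP46 → 1
Tue 17:15 end OP46 → 0
Tue 23:45 start OP48 → 1
Wed 05:15 end OP48 → 0
Wed 05:15 start OP47 → 1
Wed 07:45 end OP47 → 0
Wed 08:15 start OP49 → 1
Wed 11:45 end OP49 → 0
Wed 23:15 start OP50 → 1
Thu 02:15 start OP51 → 2
Thu 03:00 start OP52 → 3
Thu 03:15 end OP50 → 2
Thu 06:15 end OP52 → 1
Thu 07:30 end OP51 → 0
Thu 15:00 start OP53 → 1
Thu 17:45 end OP53 → 0
Peak is 3, at Thu 03:00 (OP50, OP51, OP52).

3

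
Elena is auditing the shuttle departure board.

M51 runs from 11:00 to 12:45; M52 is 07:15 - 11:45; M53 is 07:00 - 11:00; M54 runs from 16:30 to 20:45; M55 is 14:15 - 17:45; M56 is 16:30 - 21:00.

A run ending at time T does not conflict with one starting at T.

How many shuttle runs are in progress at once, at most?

3

Sweep the timeline, counting +1 at each start and −1 at each end (ends before starts at a tie):
07:00 start M53 → 1
07:15 start M52 → 2
11:00 end M53 → 1
11:00 start M51 → 2
11:45 end M52 → 1
12:45 end M51 → 0
14:15 start M55 → 1
16:30 start M54 → 2
16:30 start M56 → 3
17:45 end M55 → 2
20:45 end M54 → 1
21:00 end M56 → 0
Peak is 3, at 16:30 (M54, M55, M56).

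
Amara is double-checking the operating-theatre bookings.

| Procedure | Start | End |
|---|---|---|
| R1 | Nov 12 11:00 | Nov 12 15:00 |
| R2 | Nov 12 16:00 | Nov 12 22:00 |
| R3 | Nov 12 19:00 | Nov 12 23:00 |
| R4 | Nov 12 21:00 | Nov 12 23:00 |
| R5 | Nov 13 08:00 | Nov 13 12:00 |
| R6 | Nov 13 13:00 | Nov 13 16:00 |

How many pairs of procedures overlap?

Sorted by start: R1, R2, R3, R4, R5, R6.
R2 starts after R1 ends, so nothing later overlaps R1 either.
R3 starts before R2 ends → R2 and R3 overlap.
R4 starts before R2 ends → R2 and R4 overlap.
R5 starts after R2 ends, so nothing later overlaps R2 either.
R4 starts before R3 ends → R3 and R4 overlap.
R5 starts after R3 ends, so nothing later overlaps R3 either.
R5 starts after R4 ends, so nothing later overlaps R4 either.
R6 starts after R5 ends.
Overlapping pairs: R2 & R3, R2 & R4, R3 & R4 — 3 in total.

3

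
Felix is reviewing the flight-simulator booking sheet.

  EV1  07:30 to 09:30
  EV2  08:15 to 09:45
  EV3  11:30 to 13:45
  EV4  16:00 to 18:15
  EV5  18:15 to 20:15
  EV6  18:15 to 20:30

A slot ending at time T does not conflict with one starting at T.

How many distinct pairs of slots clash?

2

Two intervals overlap when each starts before the other ends.
Sorted by start: EV1, EV2, EV3, EV4, EV5, EV6.
EV2 starts before EV1 ends → EV1 and EV2 overlap.
EV3 starts after EV1 ends, so EV1 has no further overlaps.
EV3 starts after EV2 ends, so EV2 has no further overlaps.
EV4 starts after EV3 ends, so EV3 has no further overlaps.
EV5 starts exactly when EV4 ends (back-to-back, no overlap), so EV4 has no further overlaps.
EV6 starts before EV5 ends → EV5 and EV6 overlap.
Overlapping pairs: EV1 & EV2, EV5 & EV6 — 2 in total.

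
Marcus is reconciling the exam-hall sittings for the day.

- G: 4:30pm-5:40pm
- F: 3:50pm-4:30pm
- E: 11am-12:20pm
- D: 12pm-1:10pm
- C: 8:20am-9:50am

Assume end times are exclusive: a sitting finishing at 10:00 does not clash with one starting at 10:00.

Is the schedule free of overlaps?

Check each pair: they overlap iff neither finishes before the other starts.
Sorted by start: C, E, D, F, G.
E starts after C ends — done with C.
D starts before E ends → E and D overlap.
That's a conflict, so the schedule is not conflict-free.

No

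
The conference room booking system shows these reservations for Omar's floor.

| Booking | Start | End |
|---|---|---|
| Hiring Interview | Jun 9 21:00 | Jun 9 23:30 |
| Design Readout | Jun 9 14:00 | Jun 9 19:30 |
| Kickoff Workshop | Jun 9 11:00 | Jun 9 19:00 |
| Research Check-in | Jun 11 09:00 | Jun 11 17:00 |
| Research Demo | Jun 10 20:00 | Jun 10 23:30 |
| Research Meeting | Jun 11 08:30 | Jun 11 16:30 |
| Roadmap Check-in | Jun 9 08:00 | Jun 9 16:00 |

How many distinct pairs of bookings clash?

Two intervals overlap when each starts before the other ends.
Sorted by start: Roadmap Check-in, Kickoff Workshop, Design Readout, Hiring Interview, Research Demo, Research Meeting, Research Check-in.
Kickoff Workshop starts before Roadmap Check-in ends → Roadmap Check-in and Kickoff Workshop overlap.
Design Readout starts before Roadmap Check-in ends → Roadmap Check-in and Design Readout overlap.
Hiring Interview starts after Roadmap Check-in ends; Roadmap Check-in is clear from here.
Design Readout starts before Kickoff Workshop ends → Kickoff Workshop and Design Readout overlap.
Hiring Interview starts after Kickoff Workshop ends; Kickoff Workshop is clear from here.
Hiring Interview starts after Design Readout ends; Design Readout is clear from here.
Research Demo starts after Hiring Interview ends; Hiring Interview is clear from here.
Research Meeting starts after Research Demo ends; Research Demo is clear from here.
Research Check-in starts before Research Meeting ends → Research Meeting and Research Check-in overlap.
Overlapping pairs: Design Readout & Kickoff Workshop, Design Readout & Roadmap Check-in, Kickoff Workshop & Roadmap Check-in, Research Check-in & Research Meeting — 4 in total.

4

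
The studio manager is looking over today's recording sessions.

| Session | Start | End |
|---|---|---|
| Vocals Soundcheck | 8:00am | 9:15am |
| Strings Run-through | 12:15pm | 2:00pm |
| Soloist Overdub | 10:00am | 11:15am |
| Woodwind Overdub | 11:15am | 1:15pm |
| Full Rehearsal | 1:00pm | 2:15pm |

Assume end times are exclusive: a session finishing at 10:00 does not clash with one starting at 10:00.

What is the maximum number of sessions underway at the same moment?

Walk through starts and ends in time order (an end at T is processed before a start at T):
8:00am start Vocals Soundcheck → 1
9:15am end Vocals Soundcheck → 0
10:00am start Soloist Overdub → 1
11:15am end Soloist Overdub → 0
11:15am start Woodwind Overdub → 1
12:15pm start Strings Run-through → 2
1:00pm start Full Rehearsal → 3
1:15pm end Woodwind Overdub → 2
2:00pm end Strings Run-through → 1
2:15pm end Full Rehearsal → 0
Peak is 3, at 1:00pm (Full Rehearsal, Strings Run-through, Woodwind Overdub).

3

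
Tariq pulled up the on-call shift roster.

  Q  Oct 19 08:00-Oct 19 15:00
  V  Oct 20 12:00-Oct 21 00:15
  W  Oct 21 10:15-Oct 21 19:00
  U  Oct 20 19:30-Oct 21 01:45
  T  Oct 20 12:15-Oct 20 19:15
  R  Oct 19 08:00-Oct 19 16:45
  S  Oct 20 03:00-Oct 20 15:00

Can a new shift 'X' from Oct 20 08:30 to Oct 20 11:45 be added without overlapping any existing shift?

No — it overlaps S

Q: ends Oct 19 15:00 at or before X starts Oct 20 08:30 → clear.
R: ends Oct 19 16:45 at or before X starts Oct 20 08:30 → clear.
S: starts Oct 20 03:00 before X ends Oct 20 11:45, and ends Oct 20 15:00 after X starts Oct 20 08:30 → overlap.
V: starts Oct 20 12:00 at or after X ends Oct 20 11:45 → clear.
T: starts Oct 20 12:15 at or after X ends Oct 20 11:45 → clear.
U: starts Oct 20 19:30 at or after X ends Oct 20 11:45 → clear.
W: starts Oct 21 10:15 at or after X ends Oct 20 11:45 → clear.
X overlaps S.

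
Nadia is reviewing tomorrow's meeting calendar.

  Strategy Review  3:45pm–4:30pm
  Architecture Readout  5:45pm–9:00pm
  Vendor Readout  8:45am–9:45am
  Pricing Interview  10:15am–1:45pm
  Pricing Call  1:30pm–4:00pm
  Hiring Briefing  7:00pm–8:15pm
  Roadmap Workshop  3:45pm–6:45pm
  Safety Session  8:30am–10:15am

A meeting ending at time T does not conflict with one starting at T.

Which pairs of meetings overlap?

Check each pair: they overlap iff neither finishes before the other starts.
Sorted by start: Safety Session, Vendor Readout, Pricing Interview, Pricing Call, Roadmap Workshop, Strategy Review, Architecture Readout, Hiring Briefing.
Vendor Readout starts before Safety Session ends → Safety Session and Vendor Readout overlap.
Pricing Interview starts exactly when Safety Session ends (back-to-back, no overlap) — done with Safety Session.
Pricing Interview starts after Vendor Readout ends — done with Vendor Readout.
Pricing Call starts before Pricing Interview ends → Pricing Interview and Pricing Call overlap.
Roadmap Workshop starts after Pricing Interview ends — done with Pricing Interview.
Roadmap Workshop starts before Pricing Call ends → Pricing Call and Roadmap Workshop overlap.
Strategy Review starts before Pricing Call ends → Pricing Call and Strategy Review overlap.
Architecture Readout starts after Pricing Call ends — done with Pricing Call.
Strategy Review starts before Roadmap Workshop ends → Roadmap Workshop and Strategy Review overlap.
Architecture Readout starts before Roadmap Workshop ends → Roadmap Workshop and Architecture Readout overlap.
Hiring Briefing starts after Roadmap Workshop ends.
Architecture Readout starts after Strategy Review ends — done with Strategy Review.
Hiring Briefing starts before Architecture Readout ends → Architecture Readout and Hiring Briefing overlap.

Architecture Readout & Hiring Briefing, Architecture Readout & Roadmap Workshop, Pricing Call & Pricing Interview, Pricing Call & Roadmap Workshop, Pricing Call & Strategy Review, Roadmap Workshop & Strategy Review, Safety Session & Vendor Readout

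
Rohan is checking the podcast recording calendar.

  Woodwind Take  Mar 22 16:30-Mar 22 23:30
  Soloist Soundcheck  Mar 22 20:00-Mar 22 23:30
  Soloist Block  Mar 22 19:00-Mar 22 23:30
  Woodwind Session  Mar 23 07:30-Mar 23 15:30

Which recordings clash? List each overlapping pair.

Soloist Block & Soloist Soundcheck, Soloist Block & Woodwind Take, Soloist Soundcheck & Woodwind Take

Sorted by start: Woodwind Take, Soloist Block, Soloist Soundcheck, Woodwind Session.
Soloist Block starts before Woodwind Take ends → Woodwind Take and Soloist Block overlap.
Soloist Soundcheck starts before Woodwind Take ends → Woodwind Take and Soloist Soundcheck overlap.
Woodwind Session starts after Woodwind Take ends.
Soloist Soundcheck starts before Soloist Block ends → Soloist Block and Soloist Soundcheck overlap.
Woodwind Session starts after Soloist Block ends.
Woodwind Session starts after Soloist Soundcheck ends.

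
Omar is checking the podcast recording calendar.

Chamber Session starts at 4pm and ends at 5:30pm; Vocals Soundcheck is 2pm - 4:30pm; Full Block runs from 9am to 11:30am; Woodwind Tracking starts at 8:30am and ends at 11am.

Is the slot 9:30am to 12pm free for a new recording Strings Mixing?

No — it overlaps Full Block, Woodwind Tracking

Woodwind Tracking: starts 8:30am before Strings Mixing ends 12pm, and ends 11am after Strings Mixing starts 9:30am → overlap.
Full Block: starts 9am before Strings Mixing ends 12pm, and ends 11:30am after Strings Mixing starts 9:30am → overlap.
Vocals Soundcheck: starts 2pm at or after Strings Mixing ends 12pm → clear.
Chamber Session: starts 4pm at or after Strings Mixing ends 12pm → clear.
Strings Mixing overlaps Woodwind Tracking, Full Block.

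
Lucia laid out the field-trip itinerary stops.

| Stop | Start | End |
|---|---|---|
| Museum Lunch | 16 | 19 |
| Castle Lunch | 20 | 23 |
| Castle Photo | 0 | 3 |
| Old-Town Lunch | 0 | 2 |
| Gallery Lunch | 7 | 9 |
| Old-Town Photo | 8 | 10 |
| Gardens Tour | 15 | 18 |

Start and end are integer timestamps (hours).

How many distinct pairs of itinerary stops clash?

3

Sorted by start: Old-Town Lunch, Castle Photo, Gallery Lunch, Old-Town Photo, Gardens Tour, Museum Lunch, Castle Lunch.
Castle Photo starts before Old-Town Lunch ends → Old-Town Lunch and Castle Photo overlap.
Gallery Lunch starts after Old-Town Lunch ends, so nothing later overlaps Old-Town Lunch either.
Gallery Lunch starts after Castle Photo ends, so nothing later overlaps Castle Photo either.
Old-Town Photo starts before Gallery Lunch ends → Gallery Lunch and Old-Town Photo overlap.
Gardens Tour starts after Gallery Lunch ends, so nothing later overlaps Gallery Lunch either.
Gardens Tour starts after Old-Town Photo ends, so nothing later overlaps Old-Town Photo either.
Museum Lunch starts before Gardens Tour ends → Gardens Tour and Museum Lunch overlap.
Castle Lunch starts after Gardens Tour ends.
Castle Lunch starts after Museum Lunch ends.
Overlapping pairs: Castle Photo & Old-Town Lunch, Gallery Lunch & Old-Town Photo, Gardens Tour & Museum Lunch — 3 in total.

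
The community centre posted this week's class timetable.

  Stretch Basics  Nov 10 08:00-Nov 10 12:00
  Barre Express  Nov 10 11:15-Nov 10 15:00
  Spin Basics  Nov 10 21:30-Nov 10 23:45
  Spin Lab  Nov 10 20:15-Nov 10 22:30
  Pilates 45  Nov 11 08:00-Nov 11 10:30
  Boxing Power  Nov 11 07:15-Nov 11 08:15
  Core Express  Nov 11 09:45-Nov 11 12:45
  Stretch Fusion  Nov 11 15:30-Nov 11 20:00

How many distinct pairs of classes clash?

Check each pair: they overlap iff neither finishes before the other starts.
Sorted by start: Stretch Basics, Barre Express, Spin Lab, Spin Basics, Boxing Power, Pilates 45, Core Express, Stretch Fusion.
Barre Express starts before Stretch Basics ends → Stretch Basics and Barre Express overlap.
Spin Lab starts after Stretch Basics ends — done with Stretch Basics.
Spin Lab starts after Barre Express ends — done with Barre Express.
Spin Basics starts before Spin Lab ends → Spin Lab and Spin Basics overlap.
Boxing Power starts after Spin Lab ends — done with Spin Lab.
Boxing Power starts after Spin Basics ends — done with Spin Basics.
Pilates 45 starts before Boxing Power ends → Boxing Power and Pilates 45 overlap.
Core Express starts after Boxing Power ends — done with Boxing Power.
Core Express starts before Pilates 45 ends → Pilates 45 and Core Express overlap.
Stretch Fusion starts after Pilates 45 ends.
Stretch Fusion starts after Core Express ends.
Overlapping pairs: Barre Express & Stretch Basics, Boxing Power & Pilates 45, Core Express & Pilates 45, Spin Basics & Spin Lab — 4 in total.

4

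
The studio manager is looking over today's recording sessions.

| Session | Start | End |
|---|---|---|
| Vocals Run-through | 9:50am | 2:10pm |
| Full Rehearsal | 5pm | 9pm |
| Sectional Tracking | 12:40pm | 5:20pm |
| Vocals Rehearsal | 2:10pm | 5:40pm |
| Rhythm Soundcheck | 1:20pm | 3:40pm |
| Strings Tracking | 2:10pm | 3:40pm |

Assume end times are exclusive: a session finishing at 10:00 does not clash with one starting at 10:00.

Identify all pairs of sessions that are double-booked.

Check each pair: they overlap iff neither finishes before the other starts.
Sorted by start: Vocals Run-through, Sectional Tracking, Rhythm Soundcheck, Vocals Rehearsal, Strings Tracking, Full Rehearsal.
Sectional Tracking starts before Vocals Run-through ends → Vocals Run-through and Sectional Tracking overlap.
Rhythm Soundcheck starts before Vocals Run-through ends → Vocals Run-through and Rhythm Soundcheck overlap.
Vocals Rehearsal starts exactly when Vocals Run-through ends (back-to-back, no overlap), so nothing later overlaps Vocals Run-through either.
Rhythm Soundcheck starts before Sectional Tracking ends → Sectional Tracking and Rhythm Soundcheck overlap.
Vocals Rehearsal starts before Sectional Tracking ends → Sectional Tracking and Vocals Rehearsal overlap.
Strings Tracking starts before Sectional Tracking ends → Sectional Tracking and Strings Tracking overlap.
Full Rehearsal starts before Sectional Tracking ends → Sectional Tracking and Full Rehearsal overlap.
Vocals Rehearsal starts before Rhythm Soundcheck ends → Rhythm Soundcheck and Vocals Rehearsal overlap.
Strings Tracking starts before Rhythm Soundcheck ends → Rhythm Soundcheck and Strings Tracking overlap.
Full Rehearsal starts after Rhythm Soundcheck ends.
Strings Tracking starts before Vocals Rehearsal ends → Vocals Rehearsal and Strings Tracking overlap.
Full Rehearsal starts before Vocals Rehearsal ends → Vocals Rehearsal and Full Rehearsal overlap.
Full Rehearsal starts after Strings Tracking ends.

Full Rehearsal & Sectional Tracking, Full Rehearsal & Vocals Rehearsal, Rhythm Soundcheck & Sectional Tracking, Rhythm Soundcheck & Strings Tracking, Rhythm Soundcheck & Vocals Rehearsal, Rhythm Soundcheck & Vocals Run-through, Sectional Tracking & Strings Tracking, Sectional Tracking & Vocals Rehearsal, Sectional Tracking & Vocals Run-through, Strings Tracking & Vocals Rehearsal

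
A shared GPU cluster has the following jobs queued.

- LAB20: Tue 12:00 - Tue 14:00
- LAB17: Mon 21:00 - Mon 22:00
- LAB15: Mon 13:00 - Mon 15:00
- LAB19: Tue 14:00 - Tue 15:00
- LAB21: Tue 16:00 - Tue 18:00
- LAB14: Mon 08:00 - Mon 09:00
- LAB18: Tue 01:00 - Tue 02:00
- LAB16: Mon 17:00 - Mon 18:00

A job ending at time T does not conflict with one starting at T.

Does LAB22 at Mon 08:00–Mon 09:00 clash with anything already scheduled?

LAB14: starts Mon 08:00 before LAB22 ends Mon 09:00, and ends Mon 09:00 after LAB22 starts Mon 08:00 → overlap.
LAB15: starts Mon 13:00 at or after LAB22 ends Mon 09:00 → clear.
LAB16: starts Mon 17:00 at or after LAB22 ends Mon 09:00 → clear.
LAB17: starts Mon 21:00 at or after LAB22 ends Mon 09:00 → clear.
LAB18: starts Tue 01:00 at or after LAB22 ends Mon 09:00 → clear.
LAB20: starts Tue 12:00 at or after LAB22 ends Mon 09:00 → clear.
LAB19: starts Tue 14:00 at or after LAB22 ends Mon 09:00 → clear.
LAB21: starts Tue 16:00 at or after LAB22 ends Mon 09:00 → clear.
LAB22 overlaps LAB14.

Yes — it overlaps LAB14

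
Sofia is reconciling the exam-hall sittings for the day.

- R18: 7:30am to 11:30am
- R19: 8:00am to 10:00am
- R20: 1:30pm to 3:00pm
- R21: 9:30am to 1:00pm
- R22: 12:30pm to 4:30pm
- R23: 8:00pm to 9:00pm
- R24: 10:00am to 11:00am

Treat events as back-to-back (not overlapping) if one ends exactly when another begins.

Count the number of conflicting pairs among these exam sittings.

7

Check each pair: they overlap iff neither finishes before the other starts.
Sorted by start: R18, R19, R21, R24, R22, R20, R23.
R19 starts before R18 ends → R18 and R19 overlap.
R21 starts before R18 ends → R18 and R21 overlap.
R24 starts before R18 ends → R18 and R24 overlap.
R22 starts after R18 ends, so nothing later overlaps R18 either.
R21 starts before R19 ends → R19 and R21 overlap.
R24 starts exactly when R19 ends (back-to-back, no overlap), so nothing later overlaps R19 either.
R24 starts before R21 ends → R21 and R24 overlap.
R22 starts before R21 ends → R21 and R22 overlap.
R20 starts after R21 ends, so nothing later overlaps R21 either.
R22 starts after R24 ends, so nothing later overlaps R24 either.
R20 starts before R22 ends → R22 and R20 overlap.
R23 starts after R22 ends.
R23 starts after R20 ends.
Overlapping pairs: R18 & R19, R18 & R21, R18 & R24, R19 & R21, R20 & R22, R21 & R22, R21 & R24 — 7 in total.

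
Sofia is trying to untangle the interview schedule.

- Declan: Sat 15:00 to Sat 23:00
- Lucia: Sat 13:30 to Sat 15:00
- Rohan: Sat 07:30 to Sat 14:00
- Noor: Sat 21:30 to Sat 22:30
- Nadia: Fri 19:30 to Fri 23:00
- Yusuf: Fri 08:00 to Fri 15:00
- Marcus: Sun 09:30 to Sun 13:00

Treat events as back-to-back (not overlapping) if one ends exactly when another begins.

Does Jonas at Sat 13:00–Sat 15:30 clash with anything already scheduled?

Yusuf: ends Fri 15:00 at or before Jonas starts Sat 13:00 → clear.
Nadia: ends Fri 23:00 at or before Jonas starts Sat 13:00 → clear.
Rohan: starts Sat 07:30 before Jonas ends Sat 15:30, and ends Sat 14:00 after Jonas starts Sat 13:00 → overlap.
Lucia: starts Sat 13:30 before Jonas ends Sat 15:30, and ends Sat 15:00 after Jonas starts Sat 13:00 → overlap.
Declan: starts Sat 15:00 before Jonas ends Sat 15:30, and ends Sat 23:00 after Jonas starts Sat 13:00 → overlap.
Noor: starts Sat 21:30 at or after Jonas ends Sat 15:30 → clear.
Marcus: starts Sun 09:30 at or after Jonas ends Sat 15:30 → clear.
Jonas overlaps Rohan, Lucia, Declan.

Yes — it overlaps Declan, Lucia, Rohan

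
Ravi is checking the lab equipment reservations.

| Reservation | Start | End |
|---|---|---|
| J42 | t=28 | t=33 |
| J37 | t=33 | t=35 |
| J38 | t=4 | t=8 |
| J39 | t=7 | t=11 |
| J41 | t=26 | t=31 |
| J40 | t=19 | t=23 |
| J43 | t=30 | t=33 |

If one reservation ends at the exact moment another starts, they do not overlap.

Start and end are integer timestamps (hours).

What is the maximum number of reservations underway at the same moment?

3

Walk through starts and ends in time order (an end at T is processed before a start at T):
t=4 start J38 → 1
t=7 start J39 → 2
t=8 end J38 → 1
t=11 end J39 → 0
t=19 start J40 → 1
t=23 end J40 → 0
t=26 start J41 → 1
t=28 start J42 → 2
t=30 start J43 → 3
t=31 end J41 → 2
t=33 end J42 → 1
t=33 end J43 → 0
t=33 start J37 → 1
t=35 end J37 → 0
Peak is 3, at t=30 (J41, J42, J43).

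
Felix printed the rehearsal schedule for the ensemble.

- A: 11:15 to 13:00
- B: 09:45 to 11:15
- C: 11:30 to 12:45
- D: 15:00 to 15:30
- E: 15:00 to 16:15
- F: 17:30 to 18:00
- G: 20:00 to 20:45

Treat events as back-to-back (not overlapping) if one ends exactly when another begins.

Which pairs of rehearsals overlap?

Sorted by start: B, A, C, D, E, F, G.
A starts exactly when B ends (back-to-back, no overlap), so nothing later overlaps B either.
C starts before A ends → A and C overlap.
D starts after A ends, so nothing later overlaps A either.
D starts after C ends, so nothing later overlaps C either.
E starts before D ends → D and E overlap.
F starts after D ends, so nothing later overlaps D either.
F starts after E ends, so nothing later overlaps E either.
G starts after F ends.

A & C, D & E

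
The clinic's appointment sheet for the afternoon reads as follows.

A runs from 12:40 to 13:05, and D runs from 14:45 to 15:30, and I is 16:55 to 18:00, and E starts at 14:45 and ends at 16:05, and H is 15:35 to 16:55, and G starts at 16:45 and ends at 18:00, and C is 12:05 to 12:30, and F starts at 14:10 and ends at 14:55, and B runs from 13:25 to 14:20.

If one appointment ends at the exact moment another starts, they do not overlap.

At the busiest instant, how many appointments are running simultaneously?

3

Sweep the timeline, counting +1 at each start and −1 at each end (ends before starts at a tie):
12:05 start C → 1
12:30 end C → 0
12:40 start A → 1
13:05 end A → 0
13:25 start B → 1
14:10 start F → 2
14:20 end B → 1
14:45 start D → 2
14:45 start E → 3
14:55 end F → 2
15:30 end D → 1
15:35 start H → 2
16:05 end E → 1
16:45 start G → 2
16:55 end H → 1
16:55 start I → 2
18:00 end G → 1
18:00 end I → 0
Peak is 3, at 14:45 (D, E, F).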